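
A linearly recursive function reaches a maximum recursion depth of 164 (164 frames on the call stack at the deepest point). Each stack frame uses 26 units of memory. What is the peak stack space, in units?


Maximum recursion depth = 164 frames
Memory per frame = 26 units
Total stack space = depth * frame_size
= 164 * 26 = 4264


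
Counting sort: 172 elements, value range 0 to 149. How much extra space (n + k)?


n = 172 (output array)
k = 150 (count array for 150 distinct values)
Extra space = 172 + 150 = 322


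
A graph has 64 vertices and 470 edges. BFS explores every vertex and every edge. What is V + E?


A full BFS traversal dequeues each vertex once and examines each edge once.
Vertex visits: 64
Edge visits: 470
V + E = 64 + 470 = 534


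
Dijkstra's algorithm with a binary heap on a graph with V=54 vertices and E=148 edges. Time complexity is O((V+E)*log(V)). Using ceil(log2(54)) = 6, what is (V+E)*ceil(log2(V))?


Dijkstra with a binary heap: each vertex is extracted once, each edge may relax once.
Each heap operation costs O(log V).
V + E = 54 + 148 = 202
ceil(log2(54)) = 6 (since 2^5 = 32 < 54 <= 64 = 2^6)
Total heap work = (V+E) * ceil(log2(V)) = 202 * 6 = 1212


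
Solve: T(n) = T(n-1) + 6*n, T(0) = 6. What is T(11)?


Expanding the recurrence:
T(11) = T(10) + 6*11
       = T(9) + 6*10 + 6*11
       ...
       = T(0) + 6*(1 + 2 + ... + 11)
       = 6 + 6 * 11*12/2
       = 6 + 6 * 66
       = 6 + 396 = 402


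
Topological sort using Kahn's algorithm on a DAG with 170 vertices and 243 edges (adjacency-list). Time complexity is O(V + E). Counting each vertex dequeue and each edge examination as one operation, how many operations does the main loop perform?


Kahn's algorithm:
  1. Compute in-degrees: O(V + E)
  2. Process queue: each vertex dequeued once (O(V))
     each edge examined once (O(E))
Total = V + E = 170 + 243 = 413


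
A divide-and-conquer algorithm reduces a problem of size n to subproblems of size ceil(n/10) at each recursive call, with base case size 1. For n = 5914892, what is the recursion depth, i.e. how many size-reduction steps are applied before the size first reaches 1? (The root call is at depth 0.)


Each step divides the size by 10 (rounding up); after k steps the size is ceil(n/10^k), which equals 1 exactly when 10^k >= n.
So the depth is the smallest k with 10^k >= 5914892, i.e. ceil(log_10(5914892)).
10^6 = 1000000 < 5914892 <= 10000000 = 10^7
Recursion depth = 7


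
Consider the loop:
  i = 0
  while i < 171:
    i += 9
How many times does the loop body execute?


Starting at i = 0, each iteration adds 9.
Iterations until i >= 171:
  Iteration 1: i = 0 -> i = 9
  Iteration 2: i = 9 -> i = 18
  Iteration 3: i = 18 -> i = 27
  Iteration 4: i = 27 -> i = 36
  Iteration 5: i = 36 -> i = 45
  Iteration 6: i = 45 -> i = 54
  Iteration 7: i = 54 -> i = 63
  Iteration 8: i = 63 -> i = 72
  ... continuing ...
Total iterations = ceil(171/9) = 19


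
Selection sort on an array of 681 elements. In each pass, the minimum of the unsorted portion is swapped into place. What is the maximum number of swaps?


Selection sort performs one swap per pass:
  Pass 1: find min in positions 0 to 680, swap with position 0
  Pass 2: find min in positions 1 to 680, swap with position 1
  Pass 3: find min in positions 2 to 680, swap with position 2
  Pass 4: find min in positions 3 to 680, swap with position 3
  Pass 5: find min in positions 4 to 680, swap with position 4
  ... (675 more passes)
Total passes (and swaps) = n - 1 = 681 - 1 = 680


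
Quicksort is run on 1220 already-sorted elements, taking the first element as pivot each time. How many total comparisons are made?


Sum of comparisons per partition:
1219 + 1218 + ... + 1 + 0
= 1220 * (1220 - 1) / 2
= 1220 * 1219 / 2
= 743590


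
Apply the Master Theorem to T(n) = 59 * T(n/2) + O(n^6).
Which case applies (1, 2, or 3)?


The Master Theorem: T(n) = a*T(n/b) + O(n^c)
  a = 59, b = 2, c = 6
log_b(a) = log_2(59) ~ 5.883
Compare b^c with a: 2^6 = 64 > 59, so c > log_b(a).
Since c > log_b(a), Case 3 applies.
T(n) = O(n^6)
Master Theorem case = 3


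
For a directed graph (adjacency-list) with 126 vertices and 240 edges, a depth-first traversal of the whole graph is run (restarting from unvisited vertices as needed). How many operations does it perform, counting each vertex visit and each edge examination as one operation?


A full DFS traversal visits each vertex once and examines each edge once.
V = 126
E = 240
Sum = 126 + 240 = 366


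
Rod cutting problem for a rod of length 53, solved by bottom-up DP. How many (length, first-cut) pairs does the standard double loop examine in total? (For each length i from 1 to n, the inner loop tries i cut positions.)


For each subproblem length i = 1..53, the inner loop considers i possible first cuts.
Total = 1 + 2 + ... + 53
= 53*(53+1)/2
= 53*54/2 = 1431


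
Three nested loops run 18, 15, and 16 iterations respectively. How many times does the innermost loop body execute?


Loop 1 (outermost): 18 iterations
Loop 2 (middle): 15 iterations per outer
Loop 3 (innermost): 16 iterations per middle
Total = 18 * 15 * 16 = 4320


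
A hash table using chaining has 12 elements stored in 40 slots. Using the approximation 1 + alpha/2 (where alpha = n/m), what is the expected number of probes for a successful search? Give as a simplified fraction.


Load factor alpha = n/m = 12/40
Expected probes = 1 + alpha/2 = 1 + 12/(2*40)
= 1 + 12/80
= 80/80 + 12/80
= 92/80
Simplify: 23/20


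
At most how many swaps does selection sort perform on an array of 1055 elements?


Each of the 1054 passes places one element in its final position.
Pass 1: swap minimum into position 0
Pass 2: swap minimum of remaining into position 1
...
Pass 1054: last two elements, one swap
Maximum swaps = 1055 - 1 = 1054


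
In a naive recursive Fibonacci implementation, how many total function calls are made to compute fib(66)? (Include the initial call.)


Let C(m) = total calls to evaluate fib(m). Then C(0)=C(1)=1, and
C(m) = 1 + C(m-1) + C(m-2) for m >= 2.
Build the table (each entry = 1 + previous two):
  C(0) = 1
  C(1) = 1
  C(2) = 1 + 1 + 1 = 3
  C(3) = 1 + 3 + 1 = 5
  C(4) = 1 + 5 + 3 = 9
  C(5) = 1 + 9 + 5 = 15
  C(6) = 1 + 15 + 9 = 25
  C(7) = 1 + 25 + 15 = 41
  C(8) = 1 + 41 + 25 = 67
  C(9) = 1 + 67 + 41 = 109
  C(10) = 1 + 109 + 67 = 177
  C(11) = 1 + 177 + 109 = 287
  C(12) = 1 + 287 + 177 = 465
  C(13) = 1 + 465 + 287 = 753
  C(14) = 1 + 753 + 465 = 1219
  C(15) = 1 + 1219 + 753 = 1973
  C(16) = 1 + 1973 + 1219 = 3193
  C(17) = 1 + 3193 + 1973 = 5167
  C(18) = 1 + 5167 + 3193 = 8361
  C(19) = 1 + 8361 + 5167 = 13529
  C(20) = 1 + 13529 + 8361 = 21891
  C(21) = 1 + 21891 + 13529 = 35421
  C(22) = 1 + 35421 + 21891 = 57313
  C(23) = 1 + 57313 + 35421 = 92735
  C(24) = 1 + 92735 + 57313 = 150049
  C(25) = 1 + 150049 + 92735 = 242785
  C(26) = 1 + 242785 + 150049 = 392835
  C(27) = 1 + 392835 + 242785 = 635621
  C(28) = 1 + 635621 + 392835 = 1028457
  C(29) = 1 + 1028457 + 635621 = 1664079
  C(30) = 1 + 1664079 + 1028457 = 2692537
  C(31) = 1 + 2692537 + 1664079 = 4356617
  C(32) = 1 + 4356617 + 2692537 = 7049155
  C(33) = 1 + 7049155 + 4356617 = 11405773
  C(34) = 1 + 11405773 + 7049155 = 18454929
  C(35) = 1 + 18454929 + 11405773 = 29860703
  C(36) = 1 + 29860703 + 18454929 = 48315633
  C(37) = 1 + 48315633 + 29860703 = 78176337
  C(38) = 1 + 78176337 + 48315633 = 126491971
  C(39) = 1 + 126491971 + 78176337 = 204668309
  C(40) = 1 + 204668309 + 126491971 = 331160281
  C(41) = 1 + 331160281 + 204668309 = 535828591
  C(42) = 1 + 535828591 + 331160281 = 866988873
  C(43) = 1 + 866988873 + 535828591 = 1402817465
  C(44) = 1 + 1402817465 + 866988873 = 2269806339
  C(45) = 1 + 2269806339 + 1402817465 = 3672623805
  C(46) = 1 + 3672623805 + 2269806339 = 5942430145
  C(47) = 1 + 5942430145 + 3672623805 = 9615053951
  C(48) = 1 + 9615053951 + 5942430145 = 15557484097
  C(49) = 1 + 15557484097 + 9615053951 = 25172538049
  C(50) = 1 + 25172538049 + 15557484097 = 40730022147
  C(51) = 1 + 40730022147 + 25172538049 = 65902560197
  C(52) = 1 + 65902560197 + 40730022147 = 106632582345
  C(53) = 1 + 106632582345 + 65902560197 = 172535142543
  C(54) = 1 + 172535142543 + 106632582345 = 279167724889
  C(55) = 1 + 279167724889 + 172535142543 = 451702867433
  C(56) = 1 + 451702867433 + 279167724889 = 730870592323
  C(57) = 1 + 730870592323 + 451702867433 = 1182573459757
  C(58) = 1 + 1182573459757 + 730870592323 = 1913444052081
  C(59) = 1 + 1913444052081 + 1182573459757 = 3096017511839
  C(60) = 1 + 3096017511839 + 1913444052081 = 5009461563921
  C(61) = 1 + 5009461563921 + 3096017511839 = 8105479075761
  C(62) = 1 + 8105479075761 + 5009461563921 = 13114940639683
  C(63) = 1 + 13114940639683 + 8105479075761 = 21220419715445
  C(64) = 1 + 21220419715445 + 13114940639683 = 34335360355129
  C(65) = 1 + 34335360355129 + 21220419715445 = 55555780070575
  C(66) = 1 + 55555780070575 + 34335360355129 = 89891140425705
Total calls for fib(66) = 89891140425705


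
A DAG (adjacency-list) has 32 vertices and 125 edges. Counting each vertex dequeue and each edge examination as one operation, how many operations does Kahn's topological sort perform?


V = 32 (vertex processing)
E = 125 (edge processing)
V + E = 32 + 125 = 157


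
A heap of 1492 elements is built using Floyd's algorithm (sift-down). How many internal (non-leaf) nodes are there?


Leaf nodes occupy roughly half the array.
Sift-down is called for each internal node, starting from the last one.
Internal nodes = floor(n/2) = floor(1492/2) = 746


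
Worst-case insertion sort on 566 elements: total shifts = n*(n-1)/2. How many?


Sum of shifts = 1 + 2 + 3 + ... + 565
= 566 * 565 / 2
= 319790 / 2
= 159895


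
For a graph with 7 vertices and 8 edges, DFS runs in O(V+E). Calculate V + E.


A full DFS traversal visits each vertex once and examines each edge once.
V = 7
E = 8
Sum = 7 + 8 = 15


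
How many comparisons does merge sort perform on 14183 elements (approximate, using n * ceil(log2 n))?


Recursion depth: ceil(log2(14183)) = 14
Each recursion level merges n = 14183 elements
Total = 14183 * 14 = 198562


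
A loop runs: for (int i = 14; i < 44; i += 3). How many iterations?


Loop starts at i = 14, increments by 3, stops when i >= 44.
Number of iterations = ceil((44 - 14) / 3)
= ceil(30 / 3)
= 10


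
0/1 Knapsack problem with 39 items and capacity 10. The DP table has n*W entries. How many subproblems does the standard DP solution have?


The DP table is indexed by (item, capacity).
Rows: 39 items
Columns: 10 capacity values (1 to W)
Total subproblems = 39 * 10 = 390


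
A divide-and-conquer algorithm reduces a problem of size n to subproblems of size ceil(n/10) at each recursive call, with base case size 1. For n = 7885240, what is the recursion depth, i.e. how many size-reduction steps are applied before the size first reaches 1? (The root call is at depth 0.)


Each step divides the size by 10 (rounding up); after k steps the size is ceil(n/10^k), which equals 1 exactly when 10^k >= n.
So the depth is the smallest k with 10^k >= 7885240, i.e. ceil(log_10(7885240)).
10^6 = 1000000 < 7885240 <= 10000000 = 10^7
Recursion depth = 7


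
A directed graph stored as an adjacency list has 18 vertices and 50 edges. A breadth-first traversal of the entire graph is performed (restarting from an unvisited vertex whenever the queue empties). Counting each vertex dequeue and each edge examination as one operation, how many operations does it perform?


A full BFS traversal dequeues each vertex once and examines each edge once.
Vertex visits: 18
Edge visits: 50
V + E = 18 + 50 = 68


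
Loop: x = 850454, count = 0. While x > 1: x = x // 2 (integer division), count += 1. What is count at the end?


The variable x halves each step:
x = 850454 -> 425227 -> 212613 -> 106306 -> 53153 -> 26576 -> 13288 -> 6644 -> 3322 -> 1661 -> 830 -> 415 -> 207 -> 103 -> 51 -> 25 -> 12 -> 6 -> 3 -> 1
Number of halvings = floor(log2(850454)) = 19


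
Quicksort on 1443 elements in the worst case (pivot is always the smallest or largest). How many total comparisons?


In the worst case, each partition step picks the worst pivot:
  Partition 1: 1442 comparisons (n-1 elements to compare)
  Partition 2: 1441 comparisons
  Partition 3: 1440 comparisons
  Partition 4: 1439 comparisons
  Partition 5: 1438 comparisons
  ...
  Last partition: 0 comparisons
Total = (n-1) + (n-2) + ... + 1 + 0 = n*(n-1)/2
= 1443*1442/2 = 1040403


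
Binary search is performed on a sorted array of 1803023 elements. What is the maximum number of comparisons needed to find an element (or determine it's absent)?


Binary search halves the search space each comparison:
  Step 1: search space = 1803023 -> 901511
  Step 2: search space = 901511 -> 450755
  Step 3: search space = 450755 -> 225377
  Step 4: search space = 225377 -> 112688
  Step 5: search space = 112688 -> 56344
  Step 6: search space = 56344 -> 28172
  Step 7: search space = 28172 -> 14086
  Step 8: search space = 14086 -> 7043
  Step 9: search space = 7043 -> 3521
  Step 10: search space = 3521 -> 1760
  Step 11: search space = 1760 -> 880
  Step 12: search space = 880 -> 440
  Step 13: search space = 440 -> 220
  Step 14: search space = 220 -> 110
  Step 15: search space = 110 -> 55
  Step 16: search space = 55 -> 27
  Step 17: search space = 27 -> 13
  Step 18: search space = 13 -> 6
  Step 19: search space = 6 -> 3
  Step 20: search space = 3 -> 1
  Step 21: search space = 1 (final check)
Maximum comparisons = floor(log2(1803023)) + 1 = 20 + 1 = 21


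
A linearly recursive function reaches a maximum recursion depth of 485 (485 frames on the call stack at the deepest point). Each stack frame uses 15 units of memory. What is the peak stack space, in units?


Maximum recursion depth = 485 frames
Memory per frame = 15 units
Total stack space = depth * frame_size
= 485 * 15 = 7275


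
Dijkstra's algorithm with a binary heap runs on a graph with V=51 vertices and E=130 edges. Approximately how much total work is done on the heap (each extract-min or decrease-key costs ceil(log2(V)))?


Dijkstra with a binary heap: each vertex is extracted once, each edge may relax once.
Each heap operation costs O(log V).
V + E = 51 + 130 = 181
ceil(log2(51)) = 6 (since 2^5 = 32 < 51 <= 64 = 2^6)
Total heap work = (V+E) * ceil(log2(V)) = 181 * 6 = 1086


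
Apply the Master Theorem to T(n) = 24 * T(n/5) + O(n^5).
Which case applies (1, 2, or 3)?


The Master Theorem: T(n) = a*T(n/b) + O(n^c)
  a = 24, b = 5, c = 5
log_b(a) = log_5(24) ~ 1.975
Compare b^c with a: 5^5 = 3125 > 24, so c > log_b(a).
Since c > log_b(a), Case 3 applies.
T(n) = O(n^5)
Master Theorem case = 3


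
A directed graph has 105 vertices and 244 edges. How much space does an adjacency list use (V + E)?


Adjacency list: one list head per vertex + one entry per edge
Vertex heads: 105
Edge entries: 244
Total = 105 + 244 = 349


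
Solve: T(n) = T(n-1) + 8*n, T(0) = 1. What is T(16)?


Expanding the recurrence:
T(16) = T(15) + 8*16
       = T(14) + 8*15 + 8*16
       ...
       = T(0) + 8*(1 + 2 + ... + 16)
       = 1 + 8 * 16*17/2
       = 1 + 8 * 136
       = 1 + 1088 = 1089


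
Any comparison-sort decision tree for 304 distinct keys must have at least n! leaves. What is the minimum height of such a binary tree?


A binary decision tree of height h has at most 2^h leaves and needs at least n! of them, so h >= ceil(log2(n!)).
304! is far too large to multiply out, so use Stirling's series:
  ln(n!) ~ n ln n - n + (1/2) ln(2 pi n) + 1/(12n)  (error below 1/(360 n^3), negligible here)
  ln(304) = 5.7170277
  n ln n = 304 * 5.7170277 = 1737.9764
  (1/2) ln(2 pi * 304) = (1/2) ln(1910.0883) = 3.7775
  1/(12*304) = 0.0003
  ln(304!) ~ 1737.9764 - 304 + 3.7775 + 0.0003 = 1437.7542
Convert to base 2: log2(304!) = 1437.7542 / ln 2 = 1437.7542 / 0.69314718 = 2074.2409
ceil(2074.2409) = 2075


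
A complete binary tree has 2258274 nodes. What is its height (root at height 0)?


In a complete binary tree, level k holds nodes 2^k .. 2^(k+1)-1 (1-indexed).
Height = floor(log2(n)) = floor(log2(2258274)) = 21
Check: 2^21 = 2097152 <= 2258274 < 4194304 = 2^22


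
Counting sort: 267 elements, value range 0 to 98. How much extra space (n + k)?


n = 267 (output array)
k = 99 (count array for 99 distinct values)
Extra space = 267 + 99 = 366


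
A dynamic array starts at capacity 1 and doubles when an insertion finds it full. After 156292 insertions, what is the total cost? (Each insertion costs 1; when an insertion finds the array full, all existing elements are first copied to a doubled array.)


Insertion cost: 156292 (one per element)
Resizes occur just before inserting elements 2, 3, 5, 9, ...
Elements copied at each resize: 1 + 2 + 4 + 8 + 16 + 32 + 64 + 128 + 256 + 512 + 1024 + 2048 + 4096 + 8192 + 16384 + 32768 + 65536 + 131072
Sum of copies = 262143 (geometric series: 2^k - 1)
Total = 156292 + 262143 = 418435


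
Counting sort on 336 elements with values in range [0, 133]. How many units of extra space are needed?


Output array size: 336 (to store sorted result)
Count array size: 134 (one slot per possible value, range 0 to 133)
Total extra space = 336 + 134 = 470


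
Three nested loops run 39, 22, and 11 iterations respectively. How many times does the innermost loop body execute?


Loop 1 (outermost): 39 iterations
Loop 2 (middle): 22 iterations per outer
Loop 3 (innermost): 11 iterations per middle
Total = 39 * 22 * 11 = 9438


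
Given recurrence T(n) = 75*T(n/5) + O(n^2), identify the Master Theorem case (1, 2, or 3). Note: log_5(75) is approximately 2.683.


Master Theorem parameters: a=75, b=5, c=2
log_b(a) = 2.683
Compare b^c with a: 5^2 = 25 < 75, so c < log_b(a).
Comparing c=2 vs log_b(a)=2.683:
2 < 2.683 => Case 1
Result: T(n) = O(n^(log_5 75)) ~ O(n^2.683)
Master Theorem case = 1


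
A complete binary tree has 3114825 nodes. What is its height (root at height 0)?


In a complete binary tree, level k holds nodes 2^k .. 2^(k+1)-1 (1-indexed).
Height = floor(log2(n)) = floor(log2(3114825)) = 21
Check: 2^21 = 2097152 <= 3114825 < 4194304 = 2^22


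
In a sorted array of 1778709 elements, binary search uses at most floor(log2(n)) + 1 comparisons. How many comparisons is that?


Halving sequence: 1778709 -> 889354 -> 444677 -> 222338 -> 111169 -> 55584 -> 27792 -> 13896 -> 6948 -> 3474 -> 1737 -> 868 -> 434 -> 217 -> 108 -> 54 -> 27 -> 13 -> 6 -> 3 -> 1
Number of halvings = 20
Max comparisons = 20 + 1 = 21


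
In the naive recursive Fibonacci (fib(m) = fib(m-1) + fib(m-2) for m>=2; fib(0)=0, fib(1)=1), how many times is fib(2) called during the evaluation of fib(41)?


Let N(m) = number of times fib(m) is called while evaluating fib(41).
N(41) = 1 (the initial call).
N(40) = 1 (only fib(41) calls it).
For 1 <= m <= 39: fib(m) is called by fib(m+1) and fib(m+2), so
  N(m) = N(m+1) + N(m+2).
fib(0) is called only by fib(2), so N(0) = N(2).
Walk down from m=41:
  N(41)=1, N(40)=1, N(39)=2, N(38)=3, N(37)=5, N(36)=8, N(35)=13, N(34)=21, N(33)=34, N(32)=55, N(31)=89, N(30)=144, N(29)=233, N(28)=377, N(27)=610, N(26)=987, N(25)=1597, N(24)=2584, N(23)=4181, N(22)=6765, N(21)=10946, N(20)=17711, N(19)=28657, N(18)=46368, N(17)=75025, N(16)=121393, N(15)=196418, N(14)=317811, N(13)=514229, N(12)=832040, N(11)=1346269, N(10)=2178309, N(9)=3524578, N(8)=5702887, N(7)=9227465, N(6)=14930352, N(5)=24157817, N(4)=39088169, N(3)=63245986, N(2)=102334155
N(2) = 102334155


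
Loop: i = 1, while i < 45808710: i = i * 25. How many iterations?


i multiplies by 25 each step:
i = 1 -> 25 -> 625 -> 15625 -> 390625 -> 9765625 -> 244140625 (stop)
Iterations = ceil(log_25(45808710)) = 6


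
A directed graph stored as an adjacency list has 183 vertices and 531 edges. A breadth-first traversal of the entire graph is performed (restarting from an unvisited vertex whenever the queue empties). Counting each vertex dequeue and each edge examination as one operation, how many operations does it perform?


A full BFS traversal dequeues each vertex once and examines each edge once.
Vertex visits: 183
Edge visits: 531
V + E = 183 + 531 = 714


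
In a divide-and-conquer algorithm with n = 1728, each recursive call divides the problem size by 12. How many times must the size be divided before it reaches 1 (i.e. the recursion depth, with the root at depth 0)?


Number of divisions = log_12(1728)
Sizes: 1728 -> 144 -> 12 -> 1 (3 divisions)
Recursion depth = 3


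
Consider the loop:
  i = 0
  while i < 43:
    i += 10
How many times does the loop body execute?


Starting at i = 0, each iteration adds 10.
Iterations until i >= 43:
  Iteration 1: i = 0 -> i = 10
  Iteration 2: i = 10 -> i = 20
  Iteration 3: i = 20 -> i = 30
  Iteration 4: i = 30 -> i = 40
  Iteration 5: i = 40 -> i = 50
Total iterations = ceil(43/10) = 5


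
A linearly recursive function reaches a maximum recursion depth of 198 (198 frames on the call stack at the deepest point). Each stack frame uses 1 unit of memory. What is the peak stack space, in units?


Maximum recursion depth = 198 frames
Memory per frame = 1 unit
Total stack space = depth * frame_size
= 198 * 1 = 198


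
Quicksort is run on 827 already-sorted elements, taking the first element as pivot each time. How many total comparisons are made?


Sum of comparisons per partition:
826 + 825 + ... + 1 + 0
= 827 * (827 - 1) / 2
= 827 * 826 / 2
= 341551


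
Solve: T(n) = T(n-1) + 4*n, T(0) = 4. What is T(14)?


Expanding the recurrence:
T(14) = T(13) + 4*14
       = T(12) + 4*13 + 4*14
       ...
       = T(0) + 4*(1 + 2 + ... + 14)
       = 4 + 4 * 14*15/2
       = 4 + 4 * 105
       = 4 + 420 = 424


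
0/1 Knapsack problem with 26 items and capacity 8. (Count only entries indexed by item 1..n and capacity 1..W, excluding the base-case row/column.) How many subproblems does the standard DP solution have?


The DP table is indexed by (item, capacity).
Rows: 26 items
Columns: 8 capacity values (1 to W)
Total subproblems = 26 * 8 = 208


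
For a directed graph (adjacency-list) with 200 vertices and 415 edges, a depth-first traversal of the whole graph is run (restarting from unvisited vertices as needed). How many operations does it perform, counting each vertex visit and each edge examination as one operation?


A full DFS traversal visits each vertex once and examines each edge once.
V = 200
E = 415
Sum = 200 + 415 = 615


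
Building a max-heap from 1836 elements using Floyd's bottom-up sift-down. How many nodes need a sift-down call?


In a heap of 1836 elements (0-indexed array):
  Last element index: 1835
  Parent of last element: floor((1835 - 1) / 2) = 917
  Internal nodes: indices 0 to 917
  Count = floor(1836/2) = 918


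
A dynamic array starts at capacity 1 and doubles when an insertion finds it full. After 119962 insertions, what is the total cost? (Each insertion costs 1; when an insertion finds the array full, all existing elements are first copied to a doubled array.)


Insertion cost: 119962 (one per element)
Resizes occur just before inserting elements 2, 3, 5, 9, ...
Elements copied at each resize: 1 + 2 + 4 + 8 + 16 + 32 + 64 + 128 + 256 + 512 + 1024 + 2048 + 4096 + 8192 + 16384 + 32768 + 65536
Sum of copies = 131071 (geometric series: 2^k - 1)
Total = 119962 + 131071 = 251033


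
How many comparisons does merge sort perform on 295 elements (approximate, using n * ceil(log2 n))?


Recursion depth: ceil(log2(295)) = 9
Each recursion level merges n = 295 elements
Total = 295 * 9 = 2655


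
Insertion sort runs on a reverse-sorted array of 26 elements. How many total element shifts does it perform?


Sum of shifts = 1 + 2 + 3 + ... + 25
= 26 * 25 / 2
= 650 / 2
= 325


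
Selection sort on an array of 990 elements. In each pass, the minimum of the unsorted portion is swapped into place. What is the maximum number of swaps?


Selection sort performs one swap per pass:
  Pass 1: find min in positions 0 to 989, swap with position 0
  Pass 2: find min in positions 1 to 989, swap with position 1
  Pass 3: find min in positions 2 to 989, swap with position 2
  Pass 4: find min in positions 3 to 989, swap with position 3
  Pass 5: find min in positions 4 to 989, swap with position 4
  ... (984 more passes)
Total passes (and swaps) = n - 1 = 990 - 1 = 989


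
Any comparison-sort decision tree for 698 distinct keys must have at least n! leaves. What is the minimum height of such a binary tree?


A binary decision tree of height h has at most 2^h leaves and needs at least n! of them, so h >= ceil(log2(n!)).
698! is far too large to multiply out, so use Stirling's series:
  ln(n!) ~ n ln n - n + (1/2) ln(2 pi n) + 1/(12n)  (error below 1/(360 n^3), negligible here)
  ln(698) = 6.5482191
  n ln n = 698 * 6.5482191 = 4570.6569
  (1/2) ln(2 pi * 698) = (1/2) ln(4385.6633) = 4.1930
  1/(12*698) = 0.0001
  ln(698!) ~ 4570.6569 - 698 + 4.1930 + 0.0001 = 3876.8500
Convert to base 2: log2(698!) = 3876.8500 / ln 2 = 3876.8500 / 0.69314718 = 5593.1123
ceil(5593.1123) = 5594


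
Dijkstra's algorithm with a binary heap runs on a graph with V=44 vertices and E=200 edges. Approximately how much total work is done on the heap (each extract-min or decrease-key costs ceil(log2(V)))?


Dijkstra with a binary heap: each vertex is extracted once, each edge may relax once.
Each heap operation costs O(log V).
V + E = 44 + 200 = 244
ceil(log2(44)) = 6 (since 2^5 = 32 < 44 <= 64 = 2^6)
Total heap work = (V+E) * ceil(log2(V)) = 244 * 6 = 1464


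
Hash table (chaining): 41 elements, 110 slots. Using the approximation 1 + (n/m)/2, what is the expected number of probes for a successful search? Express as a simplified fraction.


Computing expected probes:
alpha = 41/110
= 1 + alpha/2
= 1 + 41/(2*110)
= (2*110 + 41) / (2*110)
= 261/220


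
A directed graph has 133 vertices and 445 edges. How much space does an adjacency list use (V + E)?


Adjacency list: one list head per vertex + one entry per edge
Vertex heads: 133
Edge entries: 445
Total = 133 + 445 = 578


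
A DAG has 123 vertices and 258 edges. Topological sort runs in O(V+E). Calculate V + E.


V = 123 (vertex processing)
E = 258 (edge processing)
V + E = 123 + 258 = 381


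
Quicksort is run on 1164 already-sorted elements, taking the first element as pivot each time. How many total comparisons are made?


Sum of comparisons per partition:
1163 + 1162 + ... + 1 + 0
= 1164 * (1164 - 1) / 2
= 1164 * 1163 / 2
= 676866


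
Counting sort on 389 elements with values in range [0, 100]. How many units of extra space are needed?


Output array size: 389 (to store sorted result)
Count array size: 101 (one slot per possible value, range 0 to 100)
Total extra space = 389 + 101 = 490


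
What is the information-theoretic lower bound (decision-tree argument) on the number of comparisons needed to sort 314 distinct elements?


A binary decision tree of height h has at most 2^h leaves and needs at least n! of them, so h >= ceil(log2(n!)).
314! is far too large to multiply out, so use Stirling's series:
  ln(n!) ~ n ln n - n + (1/2) ln(2 pi n) + 1/(12n)  (error below 1/(360 n^3), negligible here)
  ln(314) = 5.7493930
  n ln n = 314 * 5.7493930 = 1805.3094
  (1/2) ln(2 pi * 314) = (1/2) ln(1972.9202) = 3.7936
  1/(12*314) = 0.0003
  ln(314!) ~ 1805.3094 - 314 + 3.7936 + 0.0003 = 1495.1033
Convert to base 2: log2(314!) = 1495.1033 / ln 2 = 1495.1033 / 0.69314718 = 2156.9781
ceil(2156.9781) = 2157


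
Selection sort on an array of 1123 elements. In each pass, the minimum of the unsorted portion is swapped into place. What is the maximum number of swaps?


Selection sort performs one swap per pass:
  Pass 1: find min in positions 0 to 1122, swap with position 0
  Pass 2: find min in positions 1 to 1122, swap with position 1
  Pass 3: find min in positions 2 to 1122, swap with position 2
  Pass 4: find min in positions 3 to 1122, swap with position 3
  Pass 5: find min in positions 4 to 1122, swap with position 4
  ... (1117 more passes)
Total passes (and swaps) = n - 1 = 1123 - 1 = 1122


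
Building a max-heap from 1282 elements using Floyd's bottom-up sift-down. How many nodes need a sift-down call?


In a heap of 1282 elements (0-indexed array):
  Last element index: 1281
  Parent of last element: floor((1281 - 1) / 2) = 640
  Internal nodes: indices 0 to 640
  Count = floor(1282/2) = 641


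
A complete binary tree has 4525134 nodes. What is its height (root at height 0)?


In a complete binary tree, level k holds nodes 2^k .. 2^(k+1)-1 (1-indexed).
Height = floor(log2(n)) = floor(log2(4525134)) = 22
Check: 2^22 = 4194304 <= 4525134 < 8388608 = 2^23


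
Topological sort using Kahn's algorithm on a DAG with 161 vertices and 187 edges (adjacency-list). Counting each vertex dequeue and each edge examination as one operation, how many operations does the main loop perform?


Kahn's algorithm:
  1. Compute in-degrees: O(V + E)
  2. Process queue: each vertex dequeued once (O(V))
     each edge examined once (O(E))
Total = V + E = 161 + 187 = 348


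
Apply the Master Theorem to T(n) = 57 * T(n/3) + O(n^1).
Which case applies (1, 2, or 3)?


The Master Theorem: T(n) = a*T(n/b) + O(n^c)
  a = 57, b = 3, c = 1
log_b(a) = log_3(57) ~ 3.68
Compare b^c with a: 3^1 = 3 < 57, so c < log_b(a).
Since c < log_b(a), Case 1 applies.
T(n) = O(n^(log_3 57)) ~ O(n^3.68)
Master Theorem case = 1


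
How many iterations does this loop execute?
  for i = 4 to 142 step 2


The loop variable i takes values starting at 4 and increments by 2 each iteration.
Sequence: i = 4, 6, 8, 10, 12, 14, 16, 18, 20, ...
The upper bound 142 is inclusive, so the count is floor((last - first) / step) + 1:
floor((142 - 4) / 2) + 1 = floor(138/2) + 1 = 69 + 1 = 70


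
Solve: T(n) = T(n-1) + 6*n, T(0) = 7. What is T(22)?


Expanding the recurrence:
T(22) = T(21) + 6*22
       = T(20) + 6*21 + 6*22
       ...
       = T(0) + 6*(1 + 2 + ... + 22)
       = 7 + 6 * 22*23/2
       = 7 + 6 * 253
       = 7 + 1518 = 1525


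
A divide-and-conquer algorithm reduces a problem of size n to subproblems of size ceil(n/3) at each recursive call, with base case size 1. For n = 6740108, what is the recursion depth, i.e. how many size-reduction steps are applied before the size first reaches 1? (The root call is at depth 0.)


Each step divides the size by 3 (rounding up); after k steps the size is ceil(n/3^k), which equals 1 exactly when 3^k >= n.
So the depth is the smallest k with 3^k >= 6740108, i.e. ceil(log_3(6740108)).
3^14 = 4782969 < 6740108 <= 14348907 = 3^15
Recursion depth = 15


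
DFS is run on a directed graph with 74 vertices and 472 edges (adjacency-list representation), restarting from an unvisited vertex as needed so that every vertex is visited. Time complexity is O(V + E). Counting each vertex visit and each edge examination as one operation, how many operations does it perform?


A full DFS traversal processes each vertex exactly once (push/pop on stack).
Each directed edge is examined once.
V = 74, E = 472
V + E = 546


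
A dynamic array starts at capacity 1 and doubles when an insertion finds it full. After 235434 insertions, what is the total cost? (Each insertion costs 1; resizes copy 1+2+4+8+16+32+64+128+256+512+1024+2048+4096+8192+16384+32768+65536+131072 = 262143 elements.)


Insertion cost: 235434 (one per element)
Resizes occur just before inserting elements 2, 3, 5, 9, ...
Elements copied at each resize: 1 + 2 + 4 + 8 + 16 + 32 + 64 + 128 + 256 + 512 + 1024 + 2048 + 4096 + 8192 + 16384 + 32768 + 65536 + 131072
Sum of copies = 262143 (geometric series: 2^k - 1)
Total = 235434 + 262143 = 497577


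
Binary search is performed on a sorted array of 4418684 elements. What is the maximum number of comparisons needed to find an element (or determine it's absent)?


Binary search halves the search space each comparison:
  Step 1: search space = 4418684 -> 2209342
  Step 2: search space = 2209342 -> 1104671
  Step 3: search space = 1104671 -> 552335
  Step 4: search space = 552335 -> 276167
  Step 5: search space = 276167 -> 138083
  Step 6: search space = 138083 -> 69041
  Step 7: search space = 69041 -> 34520
  Step 8: search space = 34520 -> 17260
  Step 9: search space = 17260 -> 8630
  Step 10: search space = 8630 -> 4315
  Step 11: search space = 4315 -> 2157
  Step 12: search space = 2157 -> 1078
  Step 13: search space = 1078 -> 539
  Step 14: search space = 539 -> 269
  Step 15: search space = 269 -> 134
  Step 16: search space = 134 -> 67
  Step 17: search space = 67 -> 33
  Step 18: search space = 33 -> 16
  Step 19: search space = 16 -> 8
  Step 20: search space = 8 -> 4
  Step 21: search space = 4 -> 2
  Step 22: search space = 2 -> 1
  Step 23: search space = 1 (final check)
Maximum comparisons = floor(log2(4418684)) + 1 = 22 + 1 = 23


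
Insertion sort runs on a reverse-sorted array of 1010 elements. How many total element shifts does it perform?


Sum of shifts = 1 + 2 + 3 + ... + 1009
= 1010 * 1009 / 2
= 1019090 / 2
= 509545


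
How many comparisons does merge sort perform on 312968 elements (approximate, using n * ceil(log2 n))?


Recursion depth: ceil(log2(312968)) = 19
Each recursion level merges n = 312968 elements
Total = 312968 * 19 = 5946392


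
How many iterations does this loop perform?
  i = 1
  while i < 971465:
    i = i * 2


The loop variable doubles each iteration:
i = 1 -> 2 -> 4 -> 8 -> 16 -> 32 -> 64 -> 128 -> 256 -> 512 -> 1024 -> 2048 -> 4096 -> 8192 -> 16384 -> 32768 -> 65536 -> 131072 -> 262144 -> 524288 -> 1048576 (stop, 1048576 >= 971465)
Number of doublings = ceil(log2(971465)) = 20


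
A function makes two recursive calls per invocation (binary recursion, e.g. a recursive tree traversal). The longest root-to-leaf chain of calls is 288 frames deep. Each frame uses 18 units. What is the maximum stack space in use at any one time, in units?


Binary recursion: the two calls run one after the other, so only one root-to-leaf chain of frames is on the stack at a time.
Maximum depth (longest chain) = 288 frames
Each frame = 18 units
Max stack space = 288 * 18 = 5184


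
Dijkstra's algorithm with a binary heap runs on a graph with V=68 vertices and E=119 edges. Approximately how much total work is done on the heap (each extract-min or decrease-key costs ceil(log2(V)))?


Dijkstra with a binary heap: each vertex is extracted once, each edge may relax once.
Each heap operation costs O(log V).
V + E = 68 + 119 = 187
ceil(log2(68)) = 7 (since 2^6 = 64 < 68 <= 128 = 2^7)
Total heap work = (V+E) * ceil(log2(V)) = 187 * 7 = 1309


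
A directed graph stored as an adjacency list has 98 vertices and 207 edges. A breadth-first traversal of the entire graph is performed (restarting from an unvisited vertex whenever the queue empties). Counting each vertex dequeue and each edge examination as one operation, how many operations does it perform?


A full BFS traversal dequeues each vertex once and examines each edge once.
Vertex visits: 98
Edge visits: 207
V + E = 98 + 207 = 305


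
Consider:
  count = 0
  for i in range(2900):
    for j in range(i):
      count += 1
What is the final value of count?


For each i, the inner loop runs i times:
  i=0: inner runs 0 times
  i=1: inner runs 1 time
  i=2: inner runs 2 times
  i=3: inner runs 3 times
  i=4: inner runs 4 times
  i=5: inner runs 5 times
  i=6: inner runs 6 times
  i=7: inner runs 7 times
  ...
Total = 0 + 1 + 2 + ... + 2899 = 2900*(2900-1)/2 = 4203550


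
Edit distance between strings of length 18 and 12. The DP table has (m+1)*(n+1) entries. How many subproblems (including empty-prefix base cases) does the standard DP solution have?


The table includes base cases (empty prefixes).
Rows: (m+1) = 19
Columns: (n+1) = 13
Total = 19 * 13 = 247


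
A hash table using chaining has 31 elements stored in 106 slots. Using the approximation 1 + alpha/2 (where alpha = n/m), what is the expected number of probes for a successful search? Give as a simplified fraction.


Load factor alpha = n/m = 31/106
Expected probes = 1 + alpha/2 = 1 + 31/(2*106)
= 1 + 31/212
= 212/212 + 31/212
= 243/212


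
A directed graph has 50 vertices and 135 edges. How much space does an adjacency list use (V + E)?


Adjacency list: one list head per vertex + one entry per edge
Vertex heads: 50
Edge entries: 135
Total = 50 + 135 = 185


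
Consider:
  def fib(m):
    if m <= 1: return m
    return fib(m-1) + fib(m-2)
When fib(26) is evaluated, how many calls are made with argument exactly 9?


Let N(m) = number of times fib(m) is called while evaluating fib(26).
N(26) = 1 (the initial call).
N(25) = 1 (only fib(26) calls it).
For 1 <= m <= 24: fib(m) is called by fib(m+1) and fib(m+2), so
  N(m) = N(m+1) + N(m+2).
fib(0) is called only by fib(2), so N(0) = N(2).
Walk down from m=26:
  N(26)=1, N(25)=1, N(24)=2, N(23)=3, N(22)=5, N(21)=8, N(20)=13, N(19)=21, N(18)=34, N(17)=55, N(16)=89, N(15)=144, N(14)=233, N(13)=377, N(12)=610, N(11)=987, N(10)=1597, N(9)=2584
N(9) = 2584


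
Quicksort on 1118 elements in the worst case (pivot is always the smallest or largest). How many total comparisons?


In the worst case, each partition step picks the worst pivot:
  Partition 1: 1117 comparisons (n-1 elements to compare)
  Partition 2: 1116 comparisons
  Partition 3: 1115 comparisons
  Partition 4: 1114 comparisons
  Partition 5: 1113 comparisons
  ...
  Last partition: 0 comparisons
Total = (n-1) + (n-2) + ... + 1 + 0 = n*(n-1)/2
= 1118*1117/2 = 624403


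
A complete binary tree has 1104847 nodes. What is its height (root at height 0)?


In a complete binary tree, level k holds nodes 2^k .. 2^(k+1)-1 (1-indexed).
Height = floor(log2(n)) = floor(log2(1104847)) = 20
Check: 2^20 = 1048576 <= 1104847 < 2097152 = 2^21


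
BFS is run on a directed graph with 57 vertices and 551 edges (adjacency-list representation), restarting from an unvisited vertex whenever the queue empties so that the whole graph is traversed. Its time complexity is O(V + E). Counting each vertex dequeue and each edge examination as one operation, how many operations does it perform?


A full BFS traversal dequeues each vertex exactly once and examines each directed edge exactly once.
V = 57 (vertex processing cost)
E = 551 (edge examination cost)
Total operations proportional to V + E = 57 + 551 = 608


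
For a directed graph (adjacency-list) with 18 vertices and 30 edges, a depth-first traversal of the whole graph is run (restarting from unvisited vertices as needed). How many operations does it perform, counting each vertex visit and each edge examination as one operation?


A full DFS traversal visits each vertex once and examines each edge once.
V = 18
E = 30
Sum = 18 + 30 = 48


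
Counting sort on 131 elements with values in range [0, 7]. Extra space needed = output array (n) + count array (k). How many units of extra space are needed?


Output array size: 131 (to store sorted result)
Count array size: 8 (one slot per possible value, range 0 to 7)
Total extra space = 131 + 8 = 139


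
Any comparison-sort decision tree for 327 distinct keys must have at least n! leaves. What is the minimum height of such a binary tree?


A binary decision tree of height h has at most 2^h leaves and needs at least n! of them, so h >= ceil(log2(n!)).
327! is far too large to multiply out, so use Stirling's series:
  ln(n!) ~ n ln n - n + (1/2) ln(2 pi n) + 1/(12n)  (error below 1/(360 n^3), negligible here)
  ln(327) = 5.7899602
  n ln n = 327 * 5.7899602 = 1893.3170
  (1/2) ln(2 pi * 327) = (1/2) ln(2054.6016) = 3.8139
  1/(12*327) = 0.0003
  ln(327!) ~ 1893.3170 - 327 + 3.8139 + 0.0003 = 1570.1312
Convert to base 2: log2(327!) = 1570.1312 / ln 2 = 1570.1312 / 0.69314718 = 2265.2205
ceil(2265.2205) = 2266


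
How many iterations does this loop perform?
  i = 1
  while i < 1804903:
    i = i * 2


The loop variable doubles each iteration:
i = 1 -> 2 -> 4 -> 8 -> 16 -> 32 -> 64 -> 128 -> 256 -> 512 -> 1024 -> 2048 -> 4096 -> 8192 -> 16384 -> 32768 -> 65536 -> 131072 -> 262144 -> 524288 -> 1048576 -> 2097152 (stop, 2097152 >= 1804903)
Number of doublings = ceil(log2(1804903)) = 21
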